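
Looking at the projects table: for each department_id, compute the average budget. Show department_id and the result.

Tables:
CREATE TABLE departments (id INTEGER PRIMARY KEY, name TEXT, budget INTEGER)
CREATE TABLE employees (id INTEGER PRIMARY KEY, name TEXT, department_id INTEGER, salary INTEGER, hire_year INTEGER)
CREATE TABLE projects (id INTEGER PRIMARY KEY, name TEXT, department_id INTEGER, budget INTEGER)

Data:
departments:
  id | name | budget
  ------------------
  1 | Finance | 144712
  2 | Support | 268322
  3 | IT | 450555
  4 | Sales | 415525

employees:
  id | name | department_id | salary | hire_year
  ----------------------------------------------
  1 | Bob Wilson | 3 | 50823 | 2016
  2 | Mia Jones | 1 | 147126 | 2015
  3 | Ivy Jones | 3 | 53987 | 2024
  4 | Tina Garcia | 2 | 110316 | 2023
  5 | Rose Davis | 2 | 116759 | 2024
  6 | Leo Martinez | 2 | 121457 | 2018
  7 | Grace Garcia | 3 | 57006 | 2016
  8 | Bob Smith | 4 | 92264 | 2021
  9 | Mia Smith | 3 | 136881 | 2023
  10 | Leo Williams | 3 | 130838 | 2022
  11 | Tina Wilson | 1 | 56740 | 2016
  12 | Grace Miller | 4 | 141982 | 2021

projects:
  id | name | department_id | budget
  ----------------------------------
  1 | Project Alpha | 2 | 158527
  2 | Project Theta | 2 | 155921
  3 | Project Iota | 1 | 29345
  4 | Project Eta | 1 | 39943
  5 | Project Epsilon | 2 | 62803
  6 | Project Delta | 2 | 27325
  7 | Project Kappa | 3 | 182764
SELECT department_id, AVG(budget) AS avg_budget FROM projects GROUP BY department_id

Execution result:
department_id | avg_budget
1 | 34644.00
2 | 101144.00
3 | 182764.00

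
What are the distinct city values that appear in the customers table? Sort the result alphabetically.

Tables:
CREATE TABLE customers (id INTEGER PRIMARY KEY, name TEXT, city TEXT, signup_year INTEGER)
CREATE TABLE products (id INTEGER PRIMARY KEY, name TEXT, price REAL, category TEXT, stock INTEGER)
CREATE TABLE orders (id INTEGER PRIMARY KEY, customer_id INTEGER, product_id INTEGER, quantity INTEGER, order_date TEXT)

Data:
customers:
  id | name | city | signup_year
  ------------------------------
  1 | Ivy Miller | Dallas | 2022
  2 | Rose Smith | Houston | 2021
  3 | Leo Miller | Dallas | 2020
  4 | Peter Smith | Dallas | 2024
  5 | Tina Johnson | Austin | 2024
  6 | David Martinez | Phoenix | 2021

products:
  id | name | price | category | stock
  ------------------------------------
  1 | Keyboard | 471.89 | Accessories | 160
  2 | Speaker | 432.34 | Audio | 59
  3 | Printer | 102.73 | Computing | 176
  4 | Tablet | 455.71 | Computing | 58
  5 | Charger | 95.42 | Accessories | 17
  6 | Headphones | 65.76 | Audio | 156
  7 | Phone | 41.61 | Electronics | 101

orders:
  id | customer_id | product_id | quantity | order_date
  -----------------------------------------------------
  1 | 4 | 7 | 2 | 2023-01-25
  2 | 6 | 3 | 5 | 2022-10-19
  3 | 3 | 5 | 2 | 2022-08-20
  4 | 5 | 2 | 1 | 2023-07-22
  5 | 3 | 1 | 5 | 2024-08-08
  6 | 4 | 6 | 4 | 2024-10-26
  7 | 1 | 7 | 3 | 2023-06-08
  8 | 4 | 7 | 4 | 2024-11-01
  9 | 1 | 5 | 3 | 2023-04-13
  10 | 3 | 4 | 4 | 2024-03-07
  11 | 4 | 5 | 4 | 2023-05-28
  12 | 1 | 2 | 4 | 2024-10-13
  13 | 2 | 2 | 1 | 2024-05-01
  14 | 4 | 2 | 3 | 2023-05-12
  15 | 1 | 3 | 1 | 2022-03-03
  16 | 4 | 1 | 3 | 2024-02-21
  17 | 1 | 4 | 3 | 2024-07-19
SELECT DISTINCT city FROM customers ORDER BY city

Execution result:
city
Austin
Dallas
Houston
Phoenix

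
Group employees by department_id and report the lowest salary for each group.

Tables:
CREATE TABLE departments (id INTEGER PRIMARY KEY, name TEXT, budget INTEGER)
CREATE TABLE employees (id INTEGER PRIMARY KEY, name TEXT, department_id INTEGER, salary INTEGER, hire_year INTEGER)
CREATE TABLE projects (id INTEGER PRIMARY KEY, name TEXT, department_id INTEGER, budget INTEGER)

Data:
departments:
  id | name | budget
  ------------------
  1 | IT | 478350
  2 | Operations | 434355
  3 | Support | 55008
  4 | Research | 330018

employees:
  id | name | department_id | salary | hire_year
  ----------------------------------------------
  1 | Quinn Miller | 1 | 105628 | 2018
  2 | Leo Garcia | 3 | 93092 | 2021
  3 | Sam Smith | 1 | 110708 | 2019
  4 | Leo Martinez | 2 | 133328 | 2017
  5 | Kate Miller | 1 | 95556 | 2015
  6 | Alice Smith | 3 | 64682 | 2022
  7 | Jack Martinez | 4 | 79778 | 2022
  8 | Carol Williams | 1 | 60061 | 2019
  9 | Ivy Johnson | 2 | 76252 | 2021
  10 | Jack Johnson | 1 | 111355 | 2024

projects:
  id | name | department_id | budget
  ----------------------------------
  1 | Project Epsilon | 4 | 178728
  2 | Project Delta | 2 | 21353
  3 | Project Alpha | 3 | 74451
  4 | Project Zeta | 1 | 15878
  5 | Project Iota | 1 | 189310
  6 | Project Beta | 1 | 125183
SELECT department_id, MIN(salary) AS min_salary FROM employees GROUP BY department_id

Execution result:
department_id | min_salary
1 | 60061
2 | 76252
3 | 64682
4 | 79778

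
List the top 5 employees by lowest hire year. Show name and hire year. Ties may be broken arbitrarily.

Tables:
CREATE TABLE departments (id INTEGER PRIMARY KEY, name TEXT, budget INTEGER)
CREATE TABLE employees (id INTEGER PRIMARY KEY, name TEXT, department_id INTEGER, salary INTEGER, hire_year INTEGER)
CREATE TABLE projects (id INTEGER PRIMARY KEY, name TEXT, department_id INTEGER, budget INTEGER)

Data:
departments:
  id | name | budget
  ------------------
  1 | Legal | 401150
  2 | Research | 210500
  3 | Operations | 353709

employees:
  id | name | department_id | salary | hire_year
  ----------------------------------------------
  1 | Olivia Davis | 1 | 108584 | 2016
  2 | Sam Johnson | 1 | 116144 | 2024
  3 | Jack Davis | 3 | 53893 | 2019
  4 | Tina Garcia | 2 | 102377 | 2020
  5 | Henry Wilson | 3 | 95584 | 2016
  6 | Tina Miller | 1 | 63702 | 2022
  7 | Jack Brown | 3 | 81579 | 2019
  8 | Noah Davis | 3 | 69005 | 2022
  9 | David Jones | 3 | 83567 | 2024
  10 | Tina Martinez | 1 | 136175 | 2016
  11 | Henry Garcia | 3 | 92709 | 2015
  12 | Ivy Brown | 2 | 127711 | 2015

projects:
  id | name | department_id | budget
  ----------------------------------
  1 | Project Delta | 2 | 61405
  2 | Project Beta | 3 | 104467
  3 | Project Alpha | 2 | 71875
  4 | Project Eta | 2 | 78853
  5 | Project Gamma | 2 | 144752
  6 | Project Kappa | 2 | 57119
SELECT name, hire_year FROM employees ORDER BY hire_year ASC LIMIT 5

Execution result:
name | hire_year
Henry Garcia | 2015
Ivy Brown | 2015
Olivia Davis | 2016
Henry Wilson | 2016
Tina Martinez | 2016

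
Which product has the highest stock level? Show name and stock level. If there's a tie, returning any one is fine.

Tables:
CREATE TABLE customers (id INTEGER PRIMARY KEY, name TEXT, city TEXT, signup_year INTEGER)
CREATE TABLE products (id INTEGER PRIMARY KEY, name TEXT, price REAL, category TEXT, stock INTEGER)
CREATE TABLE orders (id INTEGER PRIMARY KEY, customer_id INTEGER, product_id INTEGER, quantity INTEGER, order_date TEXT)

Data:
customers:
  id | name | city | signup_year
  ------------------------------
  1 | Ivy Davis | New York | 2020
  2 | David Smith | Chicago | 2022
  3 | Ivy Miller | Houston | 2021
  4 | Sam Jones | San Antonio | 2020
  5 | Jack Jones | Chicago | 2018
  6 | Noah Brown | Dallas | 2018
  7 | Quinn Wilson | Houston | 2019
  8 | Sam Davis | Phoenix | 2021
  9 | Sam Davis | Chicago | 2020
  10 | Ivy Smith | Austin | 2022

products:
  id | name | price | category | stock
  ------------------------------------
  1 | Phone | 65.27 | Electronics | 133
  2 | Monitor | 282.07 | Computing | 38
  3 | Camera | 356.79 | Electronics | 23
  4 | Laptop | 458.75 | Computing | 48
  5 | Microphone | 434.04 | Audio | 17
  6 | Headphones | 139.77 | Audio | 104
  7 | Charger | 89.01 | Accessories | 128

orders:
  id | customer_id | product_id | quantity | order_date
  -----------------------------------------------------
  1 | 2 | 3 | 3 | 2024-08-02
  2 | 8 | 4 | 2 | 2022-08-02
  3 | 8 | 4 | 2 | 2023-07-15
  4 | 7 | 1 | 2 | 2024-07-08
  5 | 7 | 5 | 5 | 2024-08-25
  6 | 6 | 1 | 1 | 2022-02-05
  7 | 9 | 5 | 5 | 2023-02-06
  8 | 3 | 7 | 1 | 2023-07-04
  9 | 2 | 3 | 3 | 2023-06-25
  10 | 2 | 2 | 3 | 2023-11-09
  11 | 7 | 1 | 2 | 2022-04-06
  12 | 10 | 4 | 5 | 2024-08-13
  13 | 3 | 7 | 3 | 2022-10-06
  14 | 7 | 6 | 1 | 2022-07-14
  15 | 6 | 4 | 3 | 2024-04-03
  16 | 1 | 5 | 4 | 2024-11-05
SELECT name, stock FROM products ORDER BY stock DESC LIMIT 1

Execution result:
name | stock
Phone | 133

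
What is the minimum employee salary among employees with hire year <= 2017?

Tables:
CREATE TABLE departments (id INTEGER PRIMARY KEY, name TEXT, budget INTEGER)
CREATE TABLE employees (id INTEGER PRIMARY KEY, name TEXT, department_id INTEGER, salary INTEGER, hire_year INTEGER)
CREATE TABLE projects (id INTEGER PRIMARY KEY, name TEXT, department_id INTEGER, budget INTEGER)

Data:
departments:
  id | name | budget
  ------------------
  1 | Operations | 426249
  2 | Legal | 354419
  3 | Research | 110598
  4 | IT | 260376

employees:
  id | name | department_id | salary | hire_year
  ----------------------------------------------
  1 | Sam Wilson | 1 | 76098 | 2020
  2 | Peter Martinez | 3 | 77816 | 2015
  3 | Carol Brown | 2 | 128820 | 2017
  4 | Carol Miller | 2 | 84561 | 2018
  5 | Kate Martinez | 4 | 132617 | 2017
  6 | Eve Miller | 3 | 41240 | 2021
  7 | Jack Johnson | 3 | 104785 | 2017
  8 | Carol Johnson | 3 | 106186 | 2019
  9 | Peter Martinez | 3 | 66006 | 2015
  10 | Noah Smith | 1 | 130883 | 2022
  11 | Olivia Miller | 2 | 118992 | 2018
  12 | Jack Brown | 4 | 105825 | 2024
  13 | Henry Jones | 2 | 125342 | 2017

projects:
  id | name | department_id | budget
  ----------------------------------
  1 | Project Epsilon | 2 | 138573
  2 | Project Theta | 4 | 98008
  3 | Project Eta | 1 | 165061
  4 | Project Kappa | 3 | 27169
SELECT MIN(salary) FROM employees WHERE hire_year <= 2017

Execution result:
66006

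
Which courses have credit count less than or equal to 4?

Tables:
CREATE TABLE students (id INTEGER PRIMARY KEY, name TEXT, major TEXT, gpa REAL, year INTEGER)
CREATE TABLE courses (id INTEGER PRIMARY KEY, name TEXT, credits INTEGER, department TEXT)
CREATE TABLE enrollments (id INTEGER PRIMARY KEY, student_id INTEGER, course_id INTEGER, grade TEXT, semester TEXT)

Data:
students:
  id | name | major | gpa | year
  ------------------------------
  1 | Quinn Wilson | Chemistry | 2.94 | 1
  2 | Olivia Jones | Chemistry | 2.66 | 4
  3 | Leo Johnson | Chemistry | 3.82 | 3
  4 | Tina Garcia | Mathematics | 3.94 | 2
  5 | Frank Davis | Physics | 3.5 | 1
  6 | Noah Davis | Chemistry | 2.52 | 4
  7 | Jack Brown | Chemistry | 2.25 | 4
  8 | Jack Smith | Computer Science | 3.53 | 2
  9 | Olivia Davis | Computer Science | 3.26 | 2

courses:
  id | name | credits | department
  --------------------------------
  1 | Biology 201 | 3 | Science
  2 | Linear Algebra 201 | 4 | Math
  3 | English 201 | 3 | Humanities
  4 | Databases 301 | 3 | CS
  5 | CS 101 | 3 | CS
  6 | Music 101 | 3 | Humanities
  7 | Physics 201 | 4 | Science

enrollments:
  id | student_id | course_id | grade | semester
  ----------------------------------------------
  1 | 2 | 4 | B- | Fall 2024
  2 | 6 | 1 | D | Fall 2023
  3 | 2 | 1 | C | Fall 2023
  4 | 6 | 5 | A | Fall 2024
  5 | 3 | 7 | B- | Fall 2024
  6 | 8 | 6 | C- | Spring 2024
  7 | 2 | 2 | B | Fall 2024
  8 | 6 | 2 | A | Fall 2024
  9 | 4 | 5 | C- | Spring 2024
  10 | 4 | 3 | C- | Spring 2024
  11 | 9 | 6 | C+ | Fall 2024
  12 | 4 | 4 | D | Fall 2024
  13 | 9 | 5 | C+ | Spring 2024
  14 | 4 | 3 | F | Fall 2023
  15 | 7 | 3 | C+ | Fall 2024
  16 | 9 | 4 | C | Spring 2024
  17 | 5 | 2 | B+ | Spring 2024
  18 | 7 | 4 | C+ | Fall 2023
SELECT name, credits FROM courses WHERE credits <= 4

Execution result:
name | credits
Biology 201 | 3
Linear Algebra 201 | 4
English 201 | 3
Databases 301 | 3
CS 101 | 3
Music 101 | 3
Physics 201 | 4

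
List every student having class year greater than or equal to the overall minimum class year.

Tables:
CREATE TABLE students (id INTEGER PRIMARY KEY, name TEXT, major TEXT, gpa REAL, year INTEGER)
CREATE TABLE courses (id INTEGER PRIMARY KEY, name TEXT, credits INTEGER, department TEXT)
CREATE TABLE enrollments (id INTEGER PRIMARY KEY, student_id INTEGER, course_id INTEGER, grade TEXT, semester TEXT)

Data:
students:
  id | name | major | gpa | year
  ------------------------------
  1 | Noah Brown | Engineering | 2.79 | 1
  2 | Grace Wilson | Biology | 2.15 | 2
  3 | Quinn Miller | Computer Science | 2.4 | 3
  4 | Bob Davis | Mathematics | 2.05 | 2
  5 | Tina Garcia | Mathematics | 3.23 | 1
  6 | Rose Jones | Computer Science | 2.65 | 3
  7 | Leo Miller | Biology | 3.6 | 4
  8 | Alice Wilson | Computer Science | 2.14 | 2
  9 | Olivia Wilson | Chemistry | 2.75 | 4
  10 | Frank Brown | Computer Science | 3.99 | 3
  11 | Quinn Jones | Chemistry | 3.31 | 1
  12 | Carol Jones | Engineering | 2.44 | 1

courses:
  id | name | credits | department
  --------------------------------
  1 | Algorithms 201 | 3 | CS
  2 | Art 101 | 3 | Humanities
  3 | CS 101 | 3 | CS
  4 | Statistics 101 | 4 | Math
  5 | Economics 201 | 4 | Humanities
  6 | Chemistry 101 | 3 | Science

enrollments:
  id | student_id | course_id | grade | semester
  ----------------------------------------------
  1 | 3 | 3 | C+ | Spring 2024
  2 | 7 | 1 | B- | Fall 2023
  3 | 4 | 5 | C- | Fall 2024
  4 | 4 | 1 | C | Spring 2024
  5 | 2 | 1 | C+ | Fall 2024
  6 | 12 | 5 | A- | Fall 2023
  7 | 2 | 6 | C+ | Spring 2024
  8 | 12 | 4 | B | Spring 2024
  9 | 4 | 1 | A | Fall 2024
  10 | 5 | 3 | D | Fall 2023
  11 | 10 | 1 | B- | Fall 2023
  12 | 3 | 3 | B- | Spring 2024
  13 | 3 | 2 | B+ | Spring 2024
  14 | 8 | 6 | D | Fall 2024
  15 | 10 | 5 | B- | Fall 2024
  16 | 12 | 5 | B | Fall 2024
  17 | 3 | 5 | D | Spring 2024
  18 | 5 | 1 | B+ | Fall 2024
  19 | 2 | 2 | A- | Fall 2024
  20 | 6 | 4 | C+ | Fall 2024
SELECT name, year FROM students WHERE year >= (SELECT MIN(year) FROM students)

Execution result:
name | year
Noah Brown | 1
Grace Wilson | 2
Quinn Miller | 3
Bob Davis | 2
Tina Garcia | 1
Rose Jones | 3
Leo Miller | 4
Alice Wilson | 2
Olivia Wilson | 4
Frank Brown | 3
Quinn Jones | 1
Carol Jones | 1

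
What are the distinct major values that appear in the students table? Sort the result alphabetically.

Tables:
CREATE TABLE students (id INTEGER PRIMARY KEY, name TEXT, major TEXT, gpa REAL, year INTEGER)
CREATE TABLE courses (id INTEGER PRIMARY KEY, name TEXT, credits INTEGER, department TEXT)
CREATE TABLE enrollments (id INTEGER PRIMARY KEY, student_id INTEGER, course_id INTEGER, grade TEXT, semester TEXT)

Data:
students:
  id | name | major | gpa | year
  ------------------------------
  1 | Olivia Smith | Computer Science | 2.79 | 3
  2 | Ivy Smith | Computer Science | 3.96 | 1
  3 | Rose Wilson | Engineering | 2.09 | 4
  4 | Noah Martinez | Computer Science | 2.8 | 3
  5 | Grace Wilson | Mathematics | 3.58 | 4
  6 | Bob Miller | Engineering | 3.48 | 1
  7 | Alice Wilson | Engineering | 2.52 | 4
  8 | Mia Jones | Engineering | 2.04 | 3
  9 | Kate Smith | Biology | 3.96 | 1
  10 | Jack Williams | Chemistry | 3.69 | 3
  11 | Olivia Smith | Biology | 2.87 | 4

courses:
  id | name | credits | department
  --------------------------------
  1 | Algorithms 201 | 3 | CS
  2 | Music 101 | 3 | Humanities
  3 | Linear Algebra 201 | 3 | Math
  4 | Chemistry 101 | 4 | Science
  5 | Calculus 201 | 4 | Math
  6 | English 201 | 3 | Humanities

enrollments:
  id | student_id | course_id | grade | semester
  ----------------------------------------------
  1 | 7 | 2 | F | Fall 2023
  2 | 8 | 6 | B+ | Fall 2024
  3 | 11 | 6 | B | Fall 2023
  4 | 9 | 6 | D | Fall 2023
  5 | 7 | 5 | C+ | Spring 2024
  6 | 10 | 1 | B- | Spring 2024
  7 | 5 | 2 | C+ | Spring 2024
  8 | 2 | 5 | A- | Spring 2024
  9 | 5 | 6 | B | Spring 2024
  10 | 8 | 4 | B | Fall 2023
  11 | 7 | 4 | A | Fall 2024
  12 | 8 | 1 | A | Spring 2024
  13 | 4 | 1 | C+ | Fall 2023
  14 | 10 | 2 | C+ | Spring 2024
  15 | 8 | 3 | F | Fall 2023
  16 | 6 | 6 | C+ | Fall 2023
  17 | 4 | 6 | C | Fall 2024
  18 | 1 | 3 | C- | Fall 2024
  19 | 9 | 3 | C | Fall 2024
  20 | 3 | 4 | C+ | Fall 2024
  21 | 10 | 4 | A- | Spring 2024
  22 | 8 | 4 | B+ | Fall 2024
SELECT DISTINCT major FROM students ORDER BY major

Execution result:
major
Biology
Chemistry
Computer Science
Engineering
Mathematics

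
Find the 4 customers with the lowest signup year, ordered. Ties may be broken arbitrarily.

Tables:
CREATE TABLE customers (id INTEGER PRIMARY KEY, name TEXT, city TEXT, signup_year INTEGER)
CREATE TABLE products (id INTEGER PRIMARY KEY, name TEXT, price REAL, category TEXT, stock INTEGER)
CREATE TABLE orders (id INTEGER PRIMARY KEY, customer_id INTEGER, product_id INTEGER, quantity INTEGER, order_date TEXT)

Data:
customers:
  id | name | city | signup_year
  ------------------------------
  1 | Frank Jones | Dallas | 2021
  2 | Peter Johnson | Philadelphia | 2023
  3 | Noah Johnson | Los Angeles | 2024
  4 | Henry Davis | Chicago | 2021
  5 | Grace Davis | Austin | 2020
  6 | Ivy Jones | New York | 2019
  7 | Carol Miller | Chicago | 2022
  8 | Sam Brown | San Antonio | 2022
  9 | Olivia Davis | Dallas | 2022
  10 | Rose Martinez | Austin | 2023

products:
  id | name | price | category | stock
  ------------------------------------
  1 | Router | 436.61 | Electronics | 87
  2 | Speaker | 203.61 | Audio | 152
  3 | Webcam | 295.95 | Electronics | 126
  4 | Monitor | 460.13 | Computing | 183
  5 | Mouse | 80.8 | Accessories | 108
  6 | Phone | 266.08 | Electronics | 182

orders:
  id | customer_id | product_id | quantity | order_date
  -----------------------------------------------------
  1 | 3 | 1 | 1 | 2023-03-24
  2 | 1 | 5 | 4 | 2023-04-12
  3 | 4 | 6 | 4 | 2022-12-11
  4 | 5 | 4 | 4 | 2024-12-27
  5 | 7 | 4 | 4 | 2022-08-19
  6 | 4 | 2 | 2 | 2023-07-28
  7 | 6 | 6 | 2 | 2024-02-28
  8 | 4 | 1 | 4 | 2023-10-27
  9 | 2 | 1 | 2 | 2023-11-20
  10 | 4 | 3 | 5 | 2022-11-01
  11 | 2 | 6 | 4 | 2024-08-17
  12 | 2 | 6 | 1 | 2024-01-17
SELECT name, signup_year FROM customers ORDER BY signup_year ASC LIMIT 4

Execution result:
name | signup_year
Ivy Jones | 2019
Grace Davis | 2020
Frank Jones | 2021
Henry Davis | 2021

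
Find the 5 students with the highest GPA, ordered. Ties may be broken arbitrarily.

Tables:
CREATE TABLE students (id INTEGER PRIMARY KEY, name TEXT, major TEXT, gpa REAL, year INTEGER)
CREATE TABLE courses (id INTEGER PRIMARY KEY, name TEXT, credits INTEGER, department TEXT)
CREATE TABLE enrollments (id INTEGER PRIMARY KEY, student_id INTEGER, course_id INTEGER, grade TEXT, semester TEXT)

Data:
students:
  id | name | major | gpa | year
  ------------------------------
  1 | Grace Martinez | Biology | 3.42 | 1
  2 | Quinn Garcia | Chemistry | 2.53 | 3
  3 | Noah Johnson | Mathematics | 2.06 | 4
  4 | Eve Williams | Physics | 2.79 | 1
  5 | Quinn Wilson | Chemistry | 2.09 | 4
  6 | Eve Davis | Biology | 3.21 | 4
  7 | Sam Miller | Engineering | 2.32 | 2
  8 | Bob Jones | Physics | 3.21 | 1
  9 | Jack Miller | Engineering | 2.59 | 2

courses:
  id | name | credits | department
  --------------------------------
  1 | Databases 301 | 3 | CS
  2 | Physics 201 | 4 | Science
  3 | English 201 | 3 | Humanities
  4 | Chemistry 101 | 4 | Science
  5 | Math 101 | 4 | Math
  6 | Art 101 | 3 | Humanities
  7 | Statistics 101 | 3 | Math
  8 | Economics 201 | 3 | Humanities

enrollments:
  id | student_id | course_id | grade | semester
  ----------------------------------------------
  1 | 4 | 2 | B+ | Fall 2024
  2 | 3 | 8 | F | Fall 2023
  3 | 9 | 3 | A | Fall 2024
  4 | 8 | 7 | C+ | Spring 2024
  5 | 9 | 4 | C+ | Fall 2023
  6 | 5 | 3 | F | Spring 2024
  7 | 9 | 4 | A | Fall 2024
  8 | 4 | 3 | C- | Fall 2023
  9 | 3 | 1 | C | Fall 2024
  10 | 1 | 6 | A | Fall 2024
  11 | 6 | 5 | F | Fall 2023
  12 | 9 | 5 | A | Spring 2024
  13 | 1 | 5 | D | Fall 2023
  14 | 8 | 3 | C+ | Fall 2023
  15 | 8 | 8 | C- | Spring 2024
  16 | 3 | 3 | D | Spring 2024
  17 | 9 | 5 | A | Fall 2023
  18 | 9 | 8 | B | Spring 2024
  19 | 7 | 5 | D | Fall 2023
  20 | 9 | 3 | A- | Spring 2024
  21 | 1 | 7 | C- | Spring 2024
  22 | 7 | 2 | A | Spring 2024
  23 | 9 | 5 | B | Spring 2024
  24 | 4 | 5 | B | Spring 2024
SELECT name, gpa FROM students ORDER BY gpa DESC LIMIT 5

Execution result:
name | gpa
Grace Martinez | 3.42
Eve Davis | 3.21
Bob Jones | 3.21
Eve Williams | 2.79
Jack Miller | 2.59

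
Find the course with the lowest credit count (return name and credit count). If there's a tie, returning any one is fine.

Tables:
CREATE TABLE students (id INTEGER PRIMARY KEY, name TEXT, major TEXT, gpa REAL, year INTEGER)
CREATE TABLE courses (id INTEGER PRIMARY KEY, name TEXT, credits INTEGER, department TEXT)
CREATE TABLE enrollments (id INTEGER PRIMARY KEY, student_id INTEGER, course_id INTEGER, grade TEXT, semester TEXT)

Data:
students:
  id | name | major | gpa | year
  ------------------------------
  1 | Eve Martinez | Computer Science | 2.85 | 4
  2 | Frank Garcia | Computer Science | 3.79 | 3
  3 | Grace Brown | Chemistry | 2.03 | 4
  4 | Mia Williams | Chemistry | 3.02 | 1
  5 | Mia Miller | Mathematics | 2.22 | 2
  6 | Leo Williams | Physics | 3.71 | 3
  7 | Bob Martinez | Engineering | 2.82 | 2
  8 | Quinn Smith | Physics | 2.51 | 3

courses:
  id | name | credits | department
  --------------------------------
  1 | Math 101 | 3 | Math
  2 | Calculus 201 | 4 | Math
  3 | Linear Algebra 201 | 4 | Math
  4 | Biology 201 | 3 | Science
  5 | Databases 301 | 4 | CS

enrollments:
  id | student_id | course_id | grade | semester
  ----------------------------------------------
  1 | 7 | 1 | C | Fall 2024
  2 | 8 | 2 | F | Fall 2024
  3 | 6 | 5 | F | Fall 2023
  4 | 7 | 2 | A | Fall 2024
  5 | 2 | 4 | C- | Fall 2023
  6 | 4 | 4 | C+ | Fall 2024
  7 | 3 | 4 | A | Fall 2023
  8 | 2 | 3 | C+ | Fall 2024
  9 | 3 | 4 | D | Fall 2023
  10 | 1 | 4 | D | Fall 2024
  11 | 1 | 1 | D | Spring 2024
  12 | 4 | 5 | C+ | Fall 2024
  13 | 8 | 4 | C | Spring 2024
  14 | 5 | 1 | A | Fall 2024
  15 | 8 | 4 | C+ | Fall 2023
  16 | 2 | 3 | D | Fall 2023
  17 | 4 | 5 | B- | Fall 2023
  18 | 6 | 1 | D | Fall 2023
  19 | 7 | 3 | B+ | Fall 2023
SELECT name, credits FROM courses ORDER BY credits ASC LIMIT 1

Execution result:
name | credits
Math 101 | 3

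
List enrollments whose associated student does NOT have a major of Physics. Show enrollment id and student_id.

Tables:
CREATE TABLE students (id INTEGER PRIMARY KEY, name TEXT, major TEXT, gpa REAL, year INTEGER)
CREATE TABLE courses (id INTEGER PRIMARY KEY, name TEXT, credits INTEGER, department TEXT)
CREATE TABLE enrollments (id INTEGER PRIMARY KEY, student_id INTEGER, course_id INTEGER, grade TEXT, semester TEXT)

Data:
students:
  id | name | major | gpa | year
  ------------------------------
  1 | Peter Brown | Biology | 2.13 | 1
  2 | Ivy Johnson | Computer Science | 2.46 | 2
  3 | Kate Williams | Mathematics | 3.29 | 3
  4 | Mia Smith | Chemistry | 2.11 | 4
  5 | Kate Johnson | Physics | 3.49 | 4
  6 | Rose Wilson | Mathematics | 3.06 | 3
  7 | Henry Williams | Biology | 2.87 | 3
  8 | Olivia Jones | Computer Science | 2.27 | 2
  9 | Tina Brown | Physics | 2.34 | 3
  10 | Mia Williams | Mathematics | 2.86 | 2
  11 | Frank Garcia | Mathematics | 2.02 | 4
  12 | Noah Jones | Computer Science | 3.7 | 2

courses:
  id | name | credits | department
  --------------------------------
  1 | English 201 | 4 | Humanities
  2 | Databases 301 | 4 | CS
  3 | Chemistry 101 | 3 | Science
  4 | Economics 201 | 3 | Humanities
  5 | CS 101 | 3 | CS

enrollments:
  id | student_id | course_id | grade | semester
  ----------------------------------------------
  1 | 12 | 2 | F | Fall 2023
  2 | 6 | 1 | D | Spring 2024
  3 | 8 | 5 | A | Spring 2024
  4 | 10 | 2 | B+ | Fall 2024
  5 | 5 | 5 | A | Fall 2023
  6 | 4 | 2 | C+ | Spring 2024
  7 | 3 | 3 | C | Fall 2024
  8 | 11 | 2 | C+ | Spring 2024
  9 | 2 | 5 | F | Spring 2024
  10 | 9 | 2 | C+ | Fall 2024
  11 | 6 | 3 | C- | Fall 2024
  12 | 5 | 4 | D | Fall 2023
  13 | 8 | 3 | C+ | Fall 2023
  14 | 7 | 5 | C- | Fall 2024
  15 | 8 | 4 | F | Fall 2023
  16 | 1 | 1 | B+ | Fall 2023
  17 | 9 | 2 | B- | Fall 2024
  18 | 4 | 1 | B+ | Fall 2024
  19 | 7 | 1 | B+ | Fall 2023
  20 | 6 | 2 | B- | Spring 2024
SELECT id, student_id FROM enrollments WHERE student_id NOT IN (SELECT id FROM students WHERE major = 'Physics')

Execution result:
id | student_id
1 | 12
2 | 6
3 | 8
4 | 10
6 | 4
7 | 3
8 | 11
9 | 2
11 | 6
13 | 8
14 | 7
15 | 8
16 | 1
18 | 4
19 | 7
20 | 6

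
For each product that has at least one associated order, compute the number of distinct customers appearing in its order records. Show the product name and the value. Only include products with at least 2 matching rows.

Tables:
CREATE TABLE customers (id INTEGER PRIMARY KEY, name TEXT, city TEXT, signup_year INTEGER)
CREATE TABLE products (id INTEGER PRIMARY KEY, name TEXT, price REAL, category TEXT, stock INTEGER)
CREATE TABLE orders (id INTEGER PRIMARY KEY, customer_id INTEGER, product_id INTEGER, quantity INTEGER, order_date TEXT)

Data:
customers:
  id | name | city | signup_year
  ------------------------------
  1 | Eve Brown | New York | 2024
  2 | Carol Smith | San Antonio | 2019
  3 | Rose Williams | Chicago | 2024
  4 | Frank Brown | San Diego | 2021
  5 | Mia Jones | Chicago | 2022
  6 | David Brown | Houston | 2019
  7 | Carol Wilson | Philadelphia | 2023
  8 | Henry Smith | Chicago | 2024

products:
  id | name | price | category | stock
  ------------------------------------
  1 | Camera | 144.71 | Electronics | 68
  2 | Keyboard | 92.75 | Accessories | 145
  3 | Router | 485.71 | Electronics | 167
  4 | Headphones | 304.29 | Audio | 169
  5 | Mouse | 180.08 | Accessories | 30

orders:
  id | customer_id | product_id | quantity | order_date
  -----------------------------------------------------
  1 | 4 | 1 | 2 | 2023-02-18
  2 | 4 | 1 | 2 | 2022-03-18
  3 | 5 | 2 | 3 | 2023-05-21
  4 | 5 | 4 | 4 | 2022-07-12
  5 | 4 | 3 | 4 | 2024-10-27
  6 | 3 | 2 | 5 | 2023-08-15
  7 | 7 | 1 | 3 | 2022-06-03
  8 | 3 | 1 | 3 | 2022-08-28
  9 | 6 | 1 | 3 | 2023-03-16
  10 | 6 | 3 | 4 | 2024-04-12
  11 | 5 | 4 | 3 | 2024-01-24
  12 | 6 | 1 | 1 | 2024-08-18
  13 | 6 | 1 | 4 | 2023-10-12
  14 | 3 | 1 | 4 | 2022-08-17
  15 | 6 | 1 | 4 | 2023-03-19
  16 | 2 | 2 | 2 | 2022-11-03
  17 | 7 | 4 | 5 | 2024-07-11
SELECT p.name, COUNT(DISTINCT c.customer_id) AS distinct_customer_count FROM orders c JOIN products p ON c.product_id = p.id GROUP BY p.id, p.name HAVING COUNT(*) >= 2

Execution result:
name | distinct_customer_count
Camera | 4
Keyboard | 3
Router | 2
Headphones | 2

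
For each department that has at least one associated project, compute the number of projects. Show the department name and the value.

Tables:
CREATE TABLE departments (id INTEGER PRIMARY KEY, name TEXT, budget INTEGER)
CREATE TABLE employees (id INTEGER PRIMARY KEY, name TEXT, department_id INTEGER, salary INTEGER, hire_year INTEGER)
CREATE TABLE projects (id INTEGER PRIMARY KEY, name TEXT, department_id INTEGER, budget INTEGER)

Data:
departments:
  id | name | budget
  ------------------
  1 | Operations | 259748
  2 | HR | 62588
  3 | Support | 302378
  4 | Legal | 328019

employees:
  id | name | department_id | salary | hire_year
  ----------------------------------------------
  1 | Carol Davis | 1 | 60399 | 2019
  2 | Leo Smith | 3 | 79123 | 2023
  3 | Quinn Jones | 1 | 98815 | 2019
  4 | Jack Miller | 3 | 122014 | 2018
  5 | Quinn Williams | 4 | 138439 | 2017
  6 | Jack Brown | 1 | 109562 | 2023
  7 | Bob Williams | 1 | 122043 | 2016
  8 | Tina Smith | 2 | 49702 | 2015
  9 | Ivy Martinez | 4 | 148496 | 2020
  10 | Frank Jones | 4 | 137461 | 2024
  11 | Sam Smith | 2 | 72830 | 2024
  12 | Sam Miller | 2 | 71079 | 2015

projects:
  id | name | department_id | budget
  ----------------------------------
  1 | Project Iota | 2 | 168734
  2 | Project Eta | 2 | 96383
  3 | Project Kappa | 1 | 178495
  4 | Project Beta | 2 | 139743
SELECT p.name, COUNT(*) AS n FROM projects c JOIN departments p ON c.department_id = p.id GROUP BY p.id, p.name

Execution result:
name | n
Operations | 1
HR | 3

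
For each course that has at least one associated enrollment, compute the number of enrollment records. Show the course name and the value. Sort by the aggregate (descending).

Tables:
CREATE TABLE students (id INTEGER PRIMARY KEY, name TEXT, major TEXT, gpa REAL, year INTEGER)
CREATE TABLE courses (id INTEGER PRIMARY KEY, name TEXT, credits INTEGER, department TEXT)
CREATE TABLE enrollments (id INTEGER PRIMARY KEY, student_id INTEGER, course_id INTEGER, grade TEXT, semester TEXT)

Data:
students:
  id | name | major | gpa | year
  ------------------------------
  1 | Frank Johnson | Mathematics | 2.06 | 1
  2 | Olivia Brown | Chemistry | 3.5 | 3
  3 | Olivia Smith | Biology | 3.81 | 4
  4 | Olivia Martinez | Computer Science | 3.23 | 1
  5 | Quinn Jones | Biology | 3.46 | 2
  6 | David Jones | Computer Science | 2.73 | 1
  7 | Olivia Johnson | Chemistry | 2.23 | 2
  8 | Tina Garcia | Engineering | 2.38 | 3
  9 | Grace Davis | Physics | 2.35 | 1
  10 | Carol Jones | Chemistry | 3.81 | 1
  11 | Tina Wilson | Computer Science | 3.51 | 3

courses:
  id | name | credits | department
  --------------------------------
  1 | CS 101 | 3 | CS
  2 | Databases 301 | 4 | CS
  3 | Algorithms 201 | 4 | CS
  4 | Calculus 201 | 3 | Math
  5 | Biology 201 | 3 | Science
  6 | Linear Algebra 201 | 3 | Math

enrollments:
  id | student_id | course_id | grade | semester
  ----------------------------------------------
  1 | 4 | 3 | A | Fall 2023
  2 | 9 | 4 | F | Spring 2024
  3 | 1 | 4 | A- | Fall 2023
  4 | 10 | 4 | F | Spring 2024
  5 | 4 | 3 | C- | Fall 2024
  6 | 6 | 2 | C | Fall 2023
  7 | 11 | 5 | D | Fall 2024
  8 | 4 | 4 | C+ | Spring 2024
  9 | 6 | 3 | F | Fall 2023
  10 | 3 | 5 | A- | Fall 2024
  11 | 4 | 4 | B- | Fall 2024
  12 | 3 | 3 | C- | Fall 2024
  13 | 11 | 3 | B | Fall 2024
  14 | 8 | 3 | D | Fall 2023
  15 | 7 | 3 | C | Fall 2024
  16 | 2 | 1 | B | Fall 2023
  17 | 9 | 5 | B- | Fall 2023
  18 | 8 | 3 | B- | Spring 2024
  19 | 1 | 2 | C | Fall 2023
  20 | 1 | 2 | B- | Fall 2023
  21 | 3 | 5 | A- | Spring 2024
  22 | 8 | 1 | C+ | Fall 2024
SELECT p.name, COUNT(*) AS n FROM enrollments c JOIN courses p ON c.course_id = p.id GROUP BY p.id, p.name ORDER BY n DESC

Execution result:
name | n
Algorithms 201 | 8
Calculus 201 | 5
Biology 201 | 4
Databases 301 | 3
CS 101 | 2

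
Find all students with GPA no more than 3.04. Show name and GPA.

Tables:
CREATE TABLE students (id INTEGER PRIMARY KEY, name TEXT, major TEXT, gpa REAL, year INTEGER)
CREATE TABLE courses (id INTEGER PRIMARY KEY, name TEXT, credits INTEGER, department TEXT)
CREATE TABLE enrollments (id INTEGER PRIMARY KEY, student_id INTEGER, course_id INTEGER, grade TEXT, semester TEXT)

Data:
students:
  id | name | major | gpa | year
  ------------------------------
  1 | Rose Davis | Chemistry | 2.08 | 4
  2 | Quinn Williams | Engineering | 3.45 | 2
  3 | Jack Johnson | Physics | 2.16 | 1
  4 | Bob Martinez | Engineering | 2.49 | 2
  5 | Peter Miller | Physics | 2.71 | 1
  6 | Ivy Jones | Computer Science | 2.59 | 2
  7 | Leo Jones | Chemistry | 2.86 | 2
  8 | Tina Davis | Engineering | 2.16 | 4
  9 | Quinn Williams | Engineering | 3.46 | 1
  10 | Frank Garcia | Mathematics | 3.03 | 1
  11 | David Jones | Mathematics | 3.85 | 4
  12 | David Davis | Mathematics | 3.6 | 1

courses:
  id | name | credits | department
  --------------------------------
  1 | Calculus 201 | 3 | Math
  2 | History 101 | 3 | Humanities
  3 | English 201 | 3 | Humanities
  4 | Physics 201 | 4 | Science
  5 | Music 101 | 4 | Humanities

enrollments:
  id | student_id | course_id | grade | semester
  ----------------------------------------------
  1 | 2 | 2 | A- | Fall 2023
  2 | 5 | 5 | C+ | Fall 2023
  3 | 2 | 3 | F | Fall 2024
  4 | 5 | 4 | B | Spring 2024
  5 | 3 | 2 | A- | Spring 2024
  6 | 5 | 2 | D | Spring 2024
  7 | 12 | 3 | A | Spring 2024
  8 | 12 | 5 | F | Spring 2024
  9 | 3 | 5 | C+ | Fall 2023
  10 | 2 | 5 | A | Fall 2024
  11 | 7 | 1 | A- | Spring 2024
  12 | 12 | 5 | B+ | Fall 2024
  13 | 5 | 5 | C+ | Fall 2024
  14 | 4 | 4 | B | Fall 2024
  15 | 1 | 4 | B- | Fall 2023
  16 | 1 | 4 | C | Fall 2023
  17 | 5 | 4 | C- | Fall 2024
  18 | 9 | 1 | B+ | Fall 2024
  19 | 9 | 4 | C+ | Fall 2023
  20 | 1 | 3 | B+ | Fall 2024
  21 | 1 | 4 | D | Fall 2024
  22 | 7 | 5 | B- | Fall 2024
SELECT name, gpa FROM students WHERE gpa <= 3.04

Execution result:
name | gpa
Rose Davis | 2.08
Jack Johnson | 2.16
Bob Martinez | 2.49
Peter Miller | 2.71
Ivy Jones | 2.59
Leo Jones | 2.86
Tina Davis | 2.16
Frank Garcia | 3.03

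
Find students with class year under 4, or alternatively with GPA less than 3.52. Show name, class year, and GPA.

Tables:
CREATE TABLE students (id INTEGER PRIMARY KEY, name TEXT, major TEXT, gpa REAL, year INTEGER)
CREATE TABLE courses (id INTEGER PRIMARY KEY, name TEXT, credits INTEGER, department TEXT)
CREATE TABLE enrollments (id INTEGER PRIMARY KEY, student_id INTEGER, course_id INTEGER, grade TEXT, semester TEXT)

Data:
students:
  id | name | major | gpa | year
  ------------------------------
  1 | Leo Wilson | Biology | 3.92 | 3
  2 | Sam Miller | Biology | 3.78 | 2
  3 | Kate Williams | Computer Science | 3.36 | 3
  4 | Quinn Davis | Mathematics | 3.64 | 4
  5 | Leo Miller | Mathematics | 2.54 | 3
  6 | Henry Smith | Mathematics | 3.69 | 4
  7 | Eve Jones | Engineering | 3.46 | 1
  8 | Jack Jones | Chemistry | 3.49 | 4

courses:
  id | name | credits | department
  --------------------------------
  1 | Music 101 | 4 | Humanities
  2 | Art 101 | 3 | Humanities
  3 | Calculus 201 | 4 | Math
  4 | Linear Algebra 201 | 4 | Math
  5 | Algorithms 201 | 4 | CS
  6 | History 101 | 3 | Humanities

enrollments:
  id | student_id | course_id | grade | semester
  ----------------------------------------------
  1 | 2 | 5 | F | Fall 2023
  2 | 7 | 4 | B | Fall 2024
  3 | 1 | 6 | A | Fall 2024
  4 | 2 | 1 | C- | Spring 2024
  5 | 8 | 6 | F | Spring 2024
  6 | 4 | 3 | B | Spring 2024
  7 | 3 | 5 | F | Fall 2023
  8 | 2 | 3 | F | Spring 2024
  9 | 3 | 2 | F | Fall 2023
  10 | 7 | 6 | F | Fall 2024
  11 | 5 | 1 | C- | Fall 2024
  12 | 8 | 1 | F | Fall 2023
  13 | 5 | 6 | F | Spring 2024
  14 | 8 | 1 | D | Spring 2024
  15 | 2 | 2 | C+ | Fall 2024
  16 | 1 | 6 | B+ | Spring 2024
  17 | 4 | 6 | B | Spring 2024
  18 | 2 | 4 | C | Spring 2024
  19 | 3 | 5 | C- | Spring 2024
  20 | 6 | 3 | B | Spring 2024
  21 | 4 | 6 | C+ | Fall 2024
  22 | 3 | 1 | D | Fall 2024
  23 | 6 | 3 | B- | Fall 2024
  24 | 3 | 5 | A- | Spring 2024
SELECT name, year, gpa FROM students WHERE year < 4 OR gpa < 3.52

Execution result:
name | year | gpa
Leo Wilson | 3 | 3.92
Sam Miller | 2 | 3.78
Kate Williams | 3 | 3.36
Leo Miller | 3 | 2.54
Eve Jones | 1 | 3.46
Jack Jones | 4 | 3.49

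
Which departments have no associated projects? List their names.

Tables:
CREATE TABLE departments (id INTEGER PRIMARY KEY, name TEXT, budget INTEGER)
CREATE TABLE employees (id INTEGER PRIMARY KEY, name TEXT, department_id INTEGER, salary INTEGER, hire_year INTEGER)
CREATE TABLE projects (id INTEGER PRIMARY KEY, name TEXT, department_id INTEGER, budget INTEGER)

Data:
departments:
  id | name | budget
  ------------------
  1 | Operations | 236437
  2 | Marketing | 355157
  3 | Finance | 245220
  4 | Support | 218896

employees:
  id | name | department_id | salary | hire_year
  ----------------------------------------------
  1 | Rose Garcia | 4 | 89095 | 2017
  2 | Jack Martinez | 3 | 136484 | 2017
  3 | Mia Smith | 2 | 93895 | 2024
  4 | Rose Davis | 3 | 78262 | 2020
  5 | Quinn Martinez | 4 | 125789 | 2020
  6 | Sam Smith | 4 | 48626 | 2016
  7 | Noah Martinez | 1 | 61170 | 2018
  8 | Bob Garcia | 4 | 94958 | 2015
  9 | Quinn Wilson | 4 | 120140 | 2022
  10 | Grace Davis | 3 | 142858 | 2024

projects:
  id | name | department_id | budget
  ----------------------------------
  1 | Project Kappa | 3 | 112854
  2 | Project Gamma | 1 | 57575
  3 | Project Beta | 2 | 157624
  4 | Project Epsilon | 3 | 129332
SELECT p.name FROM departments p LEFT JOIN projects c ON c.department_id = p.id WHERE c.id IS NULL

Execution result:
Support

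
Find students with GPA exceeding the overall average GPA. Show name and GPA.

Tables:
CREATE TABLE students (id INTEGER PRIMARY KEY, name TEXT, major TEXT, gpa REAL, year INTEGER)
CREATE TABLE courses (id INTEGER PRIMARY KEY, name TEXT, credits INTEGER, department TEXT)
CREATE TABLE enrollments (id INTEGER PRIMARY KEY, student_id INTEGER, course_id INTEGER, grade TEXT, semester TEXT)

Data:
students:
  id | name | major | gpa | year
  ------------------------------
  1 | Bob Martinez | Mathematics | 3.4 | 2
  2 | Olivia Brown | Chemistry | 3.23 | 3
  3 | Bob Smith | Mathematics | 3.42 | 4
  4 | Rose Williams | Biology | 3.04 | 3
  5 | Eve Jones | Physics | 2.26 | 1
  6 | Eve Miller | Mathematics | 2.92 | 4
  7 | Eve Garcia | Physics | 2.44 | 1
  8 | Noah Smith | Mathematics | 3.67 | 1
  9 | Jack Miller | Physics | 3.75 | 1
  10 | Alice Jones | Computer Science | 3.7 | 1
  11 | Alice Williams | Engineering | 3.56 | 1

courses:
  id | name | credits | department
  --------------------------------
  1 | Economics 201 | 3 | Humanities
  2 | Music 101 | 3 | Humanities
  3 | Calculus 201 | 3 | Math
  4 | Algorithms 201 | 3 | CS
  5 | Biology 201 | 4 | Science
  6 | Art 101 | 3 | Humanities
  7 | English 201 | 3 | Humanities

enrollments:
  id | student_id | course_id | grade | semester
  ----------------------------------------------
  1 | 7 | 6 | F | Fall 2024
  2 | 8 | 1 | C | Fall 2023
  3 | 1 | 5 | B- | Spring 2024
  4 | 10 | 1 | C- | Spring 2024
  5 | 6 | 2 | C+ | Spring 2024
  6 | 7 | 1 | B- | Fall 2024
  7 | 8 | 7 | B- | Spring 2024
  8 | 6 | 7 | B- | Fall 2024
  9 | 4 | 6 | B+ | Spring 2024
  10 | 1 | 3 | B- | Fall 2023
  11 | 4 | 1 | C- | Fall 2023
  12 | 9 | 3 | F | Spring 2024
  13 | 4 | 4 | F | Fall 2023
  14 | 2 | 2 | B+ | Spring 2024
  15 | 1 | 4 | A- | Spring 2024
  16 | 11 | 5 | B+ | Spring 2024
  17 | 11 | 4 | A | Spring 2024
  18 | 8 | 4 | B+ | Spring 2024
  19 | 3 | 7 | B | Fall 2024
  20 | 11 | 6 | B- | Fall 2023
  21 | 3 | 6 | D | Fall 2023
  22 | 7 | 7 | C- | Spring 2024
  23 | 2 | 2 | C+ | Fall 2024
SELECT name, gpa FROM students WHERE gpa > (SELECT AVG(gpa) FROM students)

Execution result:
name | gpa
Bob Martinez | 3.40
Olivia Brown | 3.23
Bob Smith | 3.42
Noah Smith | 3.67
Jack Miller | 3.75
Alice Jones | 3.70
Alice Williams | 3.56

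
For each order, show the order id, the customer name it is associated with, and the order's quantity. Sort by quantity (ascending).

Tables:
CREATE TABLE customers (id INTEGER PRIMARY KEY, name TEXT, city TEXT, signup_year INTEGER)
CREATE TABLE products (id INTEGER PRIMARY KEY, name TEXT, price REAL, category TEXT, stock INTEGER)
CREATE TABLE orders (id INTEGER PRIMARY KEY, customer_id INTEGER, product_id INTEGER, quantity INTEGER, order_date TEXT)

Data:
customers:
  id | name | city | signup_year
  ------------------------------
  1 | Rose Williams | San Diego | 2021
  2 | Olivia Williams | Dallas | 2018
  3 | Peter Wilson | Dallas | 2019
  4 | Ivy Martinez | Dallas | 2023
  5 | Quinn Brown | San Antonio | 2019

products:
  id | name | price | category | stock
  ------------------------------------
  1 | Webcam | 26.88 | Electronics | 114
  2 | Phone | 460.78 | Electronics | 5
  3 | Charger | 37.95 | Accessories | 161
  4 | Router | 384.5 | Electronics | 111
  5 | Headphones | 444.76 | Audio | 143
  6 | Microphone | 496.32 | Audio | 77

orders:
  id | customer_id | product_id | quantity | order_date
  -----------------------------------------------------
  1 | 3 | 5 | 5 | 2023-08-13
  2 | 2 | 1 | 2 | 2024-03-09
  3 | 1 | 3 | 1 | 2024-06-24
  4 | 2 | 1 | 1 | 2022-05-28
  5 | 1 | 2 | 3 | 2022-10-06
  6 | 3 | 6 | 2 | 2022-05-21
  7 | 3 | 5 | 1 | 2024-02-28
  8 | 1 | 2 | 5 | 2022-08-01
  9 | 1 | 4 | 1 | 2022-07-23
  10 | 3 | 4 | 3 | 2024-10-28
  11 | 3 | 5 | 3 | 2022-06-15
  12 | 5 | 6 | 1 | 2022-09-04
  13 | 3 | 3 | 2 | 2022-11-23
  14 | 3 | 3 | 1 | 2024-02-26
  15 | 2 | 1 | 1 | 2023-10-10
SELECT c.id, p.name AS customer, c.quantity FROM orders c JOIN customers p ON c.customer_id = p.id ORDER BY c.quantity ASC

Execution result:
id | customer | quantity
3 | Rose Williams | 1
4 | Olivia Williams | 1
7 | Peter Wilson | 1
9 | Rose Williams | 1
12 | Quinn Brown | 1
14 | Peter Wilson | 1
15 | Olivia Williams | 1
2 | Olivia Williams | 2
6 | Peter Wilson | 2
13 | Peter Wilson | 2
5 | Rose Williams | 3
10 | Peter Wilson | 3
11 | Peter Wilson | 3
1 | Peter Wilson | 5
8 | Rose Williams | 5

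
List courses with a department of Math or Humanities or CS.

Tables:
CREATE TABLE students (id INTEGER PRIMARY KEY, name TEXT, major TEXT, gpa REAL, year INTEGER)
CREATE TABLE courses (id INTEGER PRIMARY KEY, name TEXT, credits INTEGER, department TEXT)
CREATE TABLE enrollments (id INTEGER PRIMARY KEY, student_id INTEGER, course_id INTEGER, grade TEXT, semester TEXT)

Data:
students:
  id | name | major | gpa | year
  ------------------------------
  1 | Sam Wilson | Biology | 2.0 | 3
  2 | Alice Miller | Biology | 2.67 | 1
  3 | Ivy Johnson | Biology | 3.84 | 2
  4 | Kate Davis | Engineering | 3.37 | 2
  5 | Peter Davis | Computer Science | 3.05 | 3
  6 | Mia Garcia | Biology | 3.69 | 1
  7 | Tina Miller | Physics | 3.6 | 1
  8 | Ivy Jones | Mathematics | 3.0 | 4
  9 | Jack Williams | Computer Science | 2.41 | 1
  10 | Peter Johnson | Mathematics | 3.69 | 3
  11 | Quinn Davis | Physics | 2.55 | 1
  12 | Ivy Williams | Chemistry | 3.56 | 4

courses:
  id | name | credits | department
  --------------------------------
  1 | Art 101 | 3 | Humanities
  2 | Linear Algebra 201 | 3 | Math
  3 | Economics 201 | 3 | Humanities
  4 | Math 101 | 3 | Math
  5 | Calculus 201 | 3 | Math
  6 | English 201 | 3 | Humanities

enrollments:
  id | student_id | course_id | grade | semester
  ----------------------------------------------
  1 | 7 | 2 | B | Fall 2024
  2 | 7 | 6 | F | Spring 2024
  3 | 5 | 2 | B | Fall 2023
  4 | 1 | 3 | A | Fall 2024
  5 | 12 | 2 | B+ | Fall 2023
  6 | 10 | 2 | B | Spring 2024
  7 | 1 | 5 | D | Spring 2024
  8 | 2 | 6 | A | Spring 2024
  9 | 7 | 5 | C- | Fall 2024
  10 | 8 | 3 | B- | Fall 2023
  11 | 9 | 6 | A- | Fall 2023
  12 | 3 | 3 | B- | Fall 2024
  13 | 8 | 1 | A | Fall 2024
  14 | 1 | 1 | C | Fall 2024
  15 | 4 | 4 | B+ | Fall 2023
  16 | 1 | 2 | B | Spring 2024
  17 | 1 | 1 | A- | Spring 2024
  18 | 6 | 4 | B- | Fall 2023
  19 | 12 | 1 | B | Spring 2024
SELECT name, department FROM courses WHERE department IN ('Math', 'Humanities', 'CS')

Execution result:
name | department
Art 101 | Humanities
Linear Algebra 201 | Math
Economics 201 | Humanities
Math 101 | Math
Calculus 201 | Math
English 201 | Humanities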